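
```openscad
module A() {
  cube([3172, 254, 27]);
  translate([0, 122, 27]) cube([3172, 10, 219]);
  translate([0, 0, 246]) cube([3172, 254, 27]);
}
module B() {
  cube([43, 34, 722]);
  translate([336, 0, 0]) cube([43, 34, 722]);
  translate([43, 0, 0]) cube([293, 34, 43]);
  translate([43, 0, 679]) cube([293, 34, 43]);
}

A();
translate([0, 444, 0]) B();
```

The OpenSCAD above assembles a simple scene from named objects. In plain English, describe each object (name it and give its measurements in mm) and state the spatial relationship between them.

A is an I-beam lying along x, 3172 mm long. Overall section height 273 mm. Two flanges 254 mm wide (y) and 27 mm thick, one on the floor and one at the top; a web 10 mm thick runs between them, centred on the flange width.

B is a rectangular picture frame lying in the x–z plane (depth along y). The opening is 293 mm wide (x) by 636 mm tall (z), surrounded by a border 43 mm wide on all four sides. The frame is 34 mm deep and is made of two full-height vertical stiles with two horizontal rails fitted between them.

The picture frame is on the floor beside the I-beam on its +y side.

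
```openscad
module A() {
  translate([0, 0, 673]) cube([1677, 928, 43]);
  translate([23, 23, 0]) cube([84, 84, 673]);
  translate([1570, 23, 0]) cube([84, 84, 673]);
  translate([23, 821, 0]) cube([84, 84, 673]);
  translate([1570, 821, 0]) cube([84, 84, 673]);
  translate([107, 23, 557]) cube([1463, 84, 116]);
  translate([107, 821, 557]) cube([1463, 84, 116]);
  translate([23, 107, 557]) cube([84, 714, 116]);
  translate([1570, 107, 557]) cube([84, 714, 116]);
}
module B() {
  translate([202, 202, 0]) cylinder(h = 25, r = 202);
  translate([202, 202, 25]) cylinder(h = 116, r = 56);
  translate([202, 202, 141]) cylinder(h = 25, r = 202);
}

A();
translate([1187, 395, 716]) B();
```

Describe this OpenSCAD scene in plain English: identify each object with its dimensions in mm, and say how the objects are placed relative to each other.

A is a table with a 1677×928 mm rectangular top, 43 mm thick, top surface at z = 716 mm, supported by four 84×84 mm square legs, each inset 23 mm from the nearest pair of top edges, running from the floor. Four apron rails, 84 mm thick and 116 mm tall, run between adjacent legs with their top edges flush with the underside of the top and their outer faces flush with the legs' outer faces.

B is a spool: two coaxial disc flanges of radius 202 mm and thickness 25 mm, joined by a core cylinder of radius 56 mm and height 116 mm. The lower flange rests on z = 0 and the three cylinders share a vertical axis.

The spool is on top of the table.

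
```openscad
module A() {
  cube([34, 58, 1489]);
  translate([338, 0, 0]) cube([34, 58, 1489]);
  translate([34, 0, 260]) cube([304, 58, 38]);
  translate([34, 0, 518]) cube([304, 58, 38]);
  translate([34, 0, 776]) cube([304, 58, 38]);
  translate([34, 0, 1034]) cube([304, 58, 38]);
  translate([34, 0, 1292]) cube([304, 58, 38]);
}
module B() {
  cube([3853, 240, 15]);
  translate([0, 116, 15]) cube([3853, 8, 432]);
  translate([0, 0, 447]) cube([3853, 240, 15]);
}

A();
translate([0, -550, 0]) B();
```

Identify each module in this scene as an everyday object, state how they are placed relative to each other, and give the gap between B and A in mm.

A is a ladder. B is an I-beam. The I-beam is on the floor beside the ladder on its −y side. The gap between the I-beam and the ladder is 310 mm.

The I-beam's nearest face is 310 mm from the ladder's −y face.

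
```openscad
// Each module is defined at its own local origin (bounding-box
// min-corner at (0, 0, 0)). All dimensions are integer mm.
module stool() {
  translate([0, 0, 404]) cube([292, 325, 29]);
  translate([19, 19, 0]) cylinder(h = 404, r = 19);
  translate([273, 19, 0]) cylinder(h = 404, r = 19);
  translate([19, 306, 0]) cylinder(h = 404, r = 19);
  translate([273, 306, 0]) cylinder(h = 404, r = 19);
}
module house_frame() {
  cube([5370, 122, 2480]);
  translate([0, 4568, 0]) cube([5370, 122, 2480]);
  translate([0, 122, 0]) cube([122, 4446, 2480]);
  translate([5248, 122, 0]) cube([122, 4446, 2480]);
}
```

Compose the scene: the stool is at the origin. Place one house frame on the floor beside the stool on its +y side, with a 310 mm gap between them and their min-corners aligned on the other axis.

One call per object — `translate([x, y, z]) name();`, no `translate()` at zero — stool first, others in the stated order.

stool();
translate([0, 635, 0]) house_frame();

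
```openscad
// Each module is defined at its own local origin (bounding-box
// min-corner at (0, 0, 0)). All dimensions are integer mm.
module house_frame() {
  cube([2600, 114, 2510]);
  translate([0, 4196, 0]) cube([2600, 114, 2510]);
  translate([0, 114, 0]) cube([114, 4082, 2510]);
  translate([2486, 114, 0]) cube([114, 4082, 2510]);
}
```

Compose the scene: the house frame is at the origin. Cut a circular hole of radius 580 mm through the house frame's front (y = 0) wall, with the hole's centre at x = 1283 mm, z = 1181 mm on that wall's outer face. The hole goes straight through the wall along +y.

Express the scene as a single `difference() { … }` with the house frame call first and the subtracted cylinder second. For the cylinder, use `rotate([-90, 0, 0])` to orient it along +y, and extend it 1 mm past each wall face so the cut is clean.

difference() {
  house_frame();
  translate([1283, -1, 1181]) rotate([-90, 0, 0]) cylinder(h = 116, r = 580);
}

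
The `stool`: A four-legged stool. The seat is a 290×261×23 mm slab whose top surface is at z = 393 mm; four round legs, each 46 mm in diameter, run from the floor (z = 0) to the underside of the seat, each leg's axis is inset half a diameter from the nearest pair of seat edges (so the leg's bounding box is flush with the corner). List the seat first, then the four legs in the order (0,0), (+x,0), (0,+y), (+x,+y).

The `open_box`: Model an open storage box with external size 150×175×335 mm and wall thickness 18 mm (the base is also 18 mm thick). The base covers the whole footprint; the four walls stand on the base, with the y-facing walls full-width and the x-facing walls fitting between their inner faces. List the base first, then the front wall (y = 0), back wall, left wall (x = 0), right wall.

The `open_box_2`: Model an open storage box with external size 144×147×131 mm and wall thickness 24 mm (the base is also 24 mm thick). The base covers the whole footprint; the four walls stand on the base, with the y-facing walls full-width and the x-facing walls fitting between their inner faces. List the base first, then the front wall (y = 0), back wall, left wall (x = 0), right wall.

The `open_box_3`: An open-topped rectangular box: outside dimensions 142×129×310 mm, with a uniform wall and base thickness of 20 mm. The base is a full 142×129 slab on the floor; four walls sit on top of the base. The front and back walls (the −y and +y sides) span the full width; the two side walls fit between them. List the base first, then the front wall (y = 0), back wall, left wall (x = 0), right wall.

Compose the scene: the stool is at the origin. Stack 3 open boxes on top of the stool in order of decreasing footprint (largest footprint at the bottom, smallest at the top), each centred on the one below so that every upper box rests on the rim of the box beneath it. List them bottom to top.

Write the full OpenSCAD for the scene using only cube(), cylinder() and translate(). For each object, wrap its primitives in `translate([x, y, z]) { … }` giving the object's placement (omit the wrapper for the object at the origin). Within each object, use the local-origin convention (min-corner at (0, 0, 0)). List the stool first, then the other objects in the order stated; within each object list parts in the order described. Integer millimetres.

translate([0, 0, 370]) cube([290, 261, 23]);
translate([23, 23, 0]) cylinder(h = 370, r = 23);
translate([267, 23, 0]) cylinder(h = 370, r = 23);
translate([23, 238, 0]) cylinder(h = 370, r = 23);
translate([267, 238, 0]) cylinder(h = 370, r = 23);
translate([70, 43, 393]) {
  cube([150, 175, 18]);
  translate([0, 0, 18]) cube([150, 18, 317]);
  translate([0, 157, 18]) cube([150, 18, 317]);
  translate([0, 18, 18]) cube([18, 139, 317]);
  translate([132, 18, 18]) cube([18, 139, 317]);
}
translate([73, 57, 728]) {
  cube([144, 147, 24]);
  translate([0, 0, 24]) cube([144, 24, 107]);
  translate([0, 123, 24]) cube([144, 24, 107]);
  translate([0, 24, 24]) cube([24, 99, 107]);
  translate([120, 24, 24]) cube([24, 99, 107]);
}
translate([74, 66, 859]) {
  cube([142, 129, 20]);
  translate([0, 0, 20]) cube([142, 20, 290]);
  translate([0, 109, 20]) cube([142, 20, 290]);
  translate([0, 20, 20]) cube([20, 89, 290]);
  translate([122, 20, 20]) cube([20, 89, 290]);
}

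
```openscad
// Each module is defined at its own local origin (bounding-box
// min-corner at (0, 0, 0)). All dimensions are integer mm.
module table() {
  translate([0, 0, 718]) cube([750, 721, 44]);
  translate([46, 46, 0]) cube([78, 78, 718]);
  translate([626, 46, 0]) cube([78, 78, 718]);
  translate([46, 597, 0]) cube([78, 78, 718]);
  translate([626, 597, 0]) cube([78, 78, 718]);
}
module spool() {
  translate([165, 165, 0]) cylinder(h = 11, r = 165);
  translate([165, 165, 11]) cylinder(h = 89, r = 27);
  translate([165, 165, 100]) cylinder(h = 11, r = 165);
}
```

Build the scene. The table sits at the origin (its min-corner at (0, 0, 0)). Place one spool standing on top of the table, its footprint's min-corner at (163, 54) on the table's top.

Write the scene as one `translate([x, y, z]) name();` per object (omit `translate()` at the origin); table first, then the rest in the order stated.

table();
translate([163, 54, 762]) spool();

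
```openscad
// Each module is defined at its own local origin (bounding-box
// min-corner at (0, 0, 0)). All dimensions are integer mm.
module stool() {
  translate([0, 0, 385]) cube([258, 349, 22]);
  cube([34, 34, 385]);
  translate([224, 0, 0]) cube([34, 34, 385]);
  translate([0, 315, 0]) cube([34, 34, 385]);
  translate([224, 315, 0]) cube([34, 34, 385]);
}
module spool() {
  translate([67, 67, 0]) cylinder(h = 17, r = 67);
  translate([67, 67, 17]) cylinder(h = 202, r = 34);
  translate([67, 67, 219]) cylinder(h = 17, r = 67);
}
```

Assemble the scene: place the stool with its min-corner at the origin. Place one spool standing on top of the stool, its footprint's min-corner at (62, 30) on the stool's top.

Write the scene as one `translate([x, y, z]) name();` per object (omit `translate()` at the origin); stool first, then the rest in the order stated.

stool();
translate([62, 30, 407]) spool();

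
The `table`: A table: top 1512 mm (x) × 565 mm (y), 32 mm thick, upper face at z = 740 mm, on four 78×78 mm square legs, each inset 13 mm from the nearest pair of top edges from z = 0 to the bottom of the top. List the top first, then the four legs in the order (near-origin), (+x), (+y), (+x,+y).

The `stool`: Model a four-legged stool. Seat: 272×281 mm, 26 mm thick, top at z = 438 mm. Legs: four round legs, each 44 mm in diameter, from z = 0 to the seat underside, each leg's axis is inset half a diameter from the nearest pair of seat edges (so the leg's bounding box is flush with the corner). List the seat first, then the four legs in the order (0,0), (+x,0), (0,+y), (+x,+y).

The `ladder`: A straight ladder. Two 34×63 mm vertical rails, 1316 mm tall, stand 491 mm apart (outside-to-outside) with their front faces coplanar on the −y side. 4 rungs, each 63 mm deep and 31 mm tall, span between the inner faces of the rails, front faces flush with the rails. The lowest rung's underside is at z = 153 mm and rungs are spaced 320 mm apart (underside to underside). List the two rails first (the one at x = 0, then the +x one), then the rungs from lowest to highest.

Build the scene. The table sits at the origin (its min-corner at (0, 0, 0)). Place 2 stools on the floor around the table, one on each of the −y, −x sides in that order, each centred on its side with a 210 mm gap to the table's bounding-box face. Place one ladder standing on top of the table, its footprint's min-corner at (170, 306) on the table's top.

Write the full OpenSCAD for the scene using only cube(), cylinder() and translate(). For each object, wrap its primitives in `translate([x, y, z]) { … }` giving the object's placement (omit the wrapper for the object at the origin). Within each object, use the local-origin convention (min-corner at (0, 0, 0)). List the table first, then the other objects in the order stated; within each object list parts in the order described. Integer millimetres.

translate([0, 0, 708]) cube([1512, 565, 32]);
translate([13, 13, 0]) cube([78, 78, 708]);
translate([1421, 13, 0]) cube([78, 78, 708]);
translate([13, 474, 0]) cube([78, 78, 708]);
translate([1421, 474, 0]) cube([78, 78, 708]);
translate([620, -491, 0]) {
  translate([0, 0, 412]) cube([272, 281, 26]);
  translate([22, 22, 0]) cylinder(h = 412, r = 22);
  translate([250, 22, 0]) cylinder(h = 412, r = 22);
  translate([22, 259, 0]) cylinder(h = 412, r = 22);
  translate([250, 259, 0]) cylinder(h = 412, r = 22);
}
translate([-482, 142, 0]) {
  translate([0, 0, 412]) cube([272, 281, 26]);
  translate([22, 22, 0]) cylinder(h = 412, r = 22);
  translate([250, 22, 0]) cylinder(h = 412, r = 22);
  translate([22, 259, 0]) cylinder(h = 412, r = 22);
  translate([250, 259, 0]) cylinder(h = 412, r = 22);
}
translate([170, 306, 740]) {
  cube([34, 63, 1316]);
  translate([457, 0, 0]) cube([34, 63, 1316]);
  translate([34, 0, 153]) cube([423, 63, 31]);
  translate([34, 0, 473]) cube([423, 63, 31]);
  translate([34, 0, 793]) cube([423, 63, 31]);
  translate([34, 0, 1113]) cube([423, 63, 31]);
}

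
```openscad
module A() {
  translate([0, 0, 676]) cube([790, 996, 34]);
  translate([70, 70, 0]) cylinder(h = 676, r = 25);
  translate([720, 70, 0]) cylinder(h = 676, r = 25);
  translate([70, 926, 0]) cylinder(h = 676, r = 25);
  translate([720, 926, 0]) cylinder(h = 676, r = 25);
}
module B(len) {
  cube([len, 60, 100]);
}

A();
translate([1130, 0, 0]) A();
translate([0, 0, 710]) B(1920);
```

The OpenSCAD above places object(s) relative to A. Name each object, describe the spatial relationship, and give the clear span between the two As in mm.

A is a table. B is a beam. A beam spans the tops of two tables. The clear span between the two tables is 340 mm.

Second table starts at x = 1130; first ends at x = 790; clear span = 1130 − 790 = 340 mm.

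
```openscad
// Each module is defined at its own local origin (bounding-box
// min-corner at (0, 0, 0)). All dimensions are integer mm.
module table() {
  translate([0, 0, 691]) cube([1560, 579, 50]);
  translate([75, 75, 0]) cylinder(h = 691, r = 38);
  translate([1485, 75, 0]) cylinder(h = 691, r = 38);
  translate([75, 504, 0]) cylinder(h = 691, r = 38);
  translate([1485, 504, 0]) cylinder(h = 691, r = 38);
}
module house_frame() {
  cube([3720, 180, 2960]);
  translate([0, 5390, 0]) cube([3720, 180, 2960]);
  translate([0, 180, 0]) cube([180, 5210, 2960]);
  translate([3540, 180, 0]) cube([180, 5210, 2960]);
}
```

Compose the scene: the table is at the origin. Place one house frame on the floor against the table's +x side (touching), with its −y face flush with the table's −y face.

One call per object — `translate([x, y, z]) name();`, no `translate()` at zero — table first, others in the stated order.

table();
translate([1560, 0, 0]) house_frame();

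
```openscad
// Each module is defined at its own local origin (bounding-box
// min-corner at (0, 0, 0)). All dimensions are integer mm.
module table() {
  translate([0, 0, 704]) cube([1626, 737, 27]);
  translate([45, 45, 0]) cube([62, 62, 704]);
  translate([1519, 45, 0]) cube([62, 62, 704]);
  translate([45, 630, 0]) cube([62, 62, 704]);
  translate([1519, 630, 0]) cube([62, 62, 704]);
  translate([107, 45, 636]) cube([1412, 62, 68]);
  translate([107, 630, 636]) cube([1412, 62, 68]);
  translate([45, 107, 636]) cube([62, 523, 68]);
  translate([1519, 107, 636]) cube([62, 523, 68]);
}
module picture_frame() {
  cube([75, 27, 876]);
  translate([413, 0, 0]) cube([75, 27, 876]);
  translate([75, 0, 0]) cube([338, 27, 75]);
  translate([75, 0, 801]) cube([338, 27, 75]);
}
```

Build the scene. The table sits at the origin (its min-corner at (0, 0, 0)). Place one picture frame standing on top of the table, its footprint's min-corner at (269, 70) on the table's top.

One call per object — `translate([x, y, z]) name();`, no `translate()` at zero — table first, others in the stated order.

table();
translate([269, 70, 731]) picture_frame();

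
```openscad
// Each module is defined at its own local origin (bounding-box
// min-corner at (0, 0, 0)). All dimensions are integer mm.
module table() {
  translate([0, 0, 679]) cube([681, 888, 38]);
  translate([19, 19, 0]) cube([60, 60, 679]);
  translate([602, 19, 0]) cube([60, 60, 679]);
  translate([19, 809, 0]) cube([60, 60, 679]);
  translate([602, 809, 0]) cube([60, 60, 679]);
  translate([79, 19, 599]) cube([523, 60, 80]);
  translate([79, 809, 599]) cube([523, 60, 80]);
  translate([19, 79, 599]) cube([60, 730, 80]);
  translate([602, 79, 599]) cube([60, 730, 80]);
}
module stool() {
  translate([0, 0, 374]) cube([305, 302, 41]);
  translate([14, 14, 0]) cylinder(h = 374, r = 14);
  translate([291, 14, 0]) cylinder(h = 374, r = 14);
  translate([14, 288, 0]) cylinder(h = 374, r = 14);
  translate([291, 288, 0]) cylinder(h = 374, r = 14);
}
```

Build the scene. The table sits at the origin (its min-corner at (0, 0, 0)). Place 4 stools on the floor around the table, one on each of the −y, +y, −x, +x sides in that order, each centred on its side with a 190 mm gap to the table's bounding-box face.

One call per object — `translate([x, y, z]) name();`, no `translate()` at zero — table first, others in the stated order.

table();
translate([188, -492, 0]) stool();
translate([188, 1078, 0]) stool();
translate([-495, 293, 0]) stool();
translate([871, 293, 0]) stool();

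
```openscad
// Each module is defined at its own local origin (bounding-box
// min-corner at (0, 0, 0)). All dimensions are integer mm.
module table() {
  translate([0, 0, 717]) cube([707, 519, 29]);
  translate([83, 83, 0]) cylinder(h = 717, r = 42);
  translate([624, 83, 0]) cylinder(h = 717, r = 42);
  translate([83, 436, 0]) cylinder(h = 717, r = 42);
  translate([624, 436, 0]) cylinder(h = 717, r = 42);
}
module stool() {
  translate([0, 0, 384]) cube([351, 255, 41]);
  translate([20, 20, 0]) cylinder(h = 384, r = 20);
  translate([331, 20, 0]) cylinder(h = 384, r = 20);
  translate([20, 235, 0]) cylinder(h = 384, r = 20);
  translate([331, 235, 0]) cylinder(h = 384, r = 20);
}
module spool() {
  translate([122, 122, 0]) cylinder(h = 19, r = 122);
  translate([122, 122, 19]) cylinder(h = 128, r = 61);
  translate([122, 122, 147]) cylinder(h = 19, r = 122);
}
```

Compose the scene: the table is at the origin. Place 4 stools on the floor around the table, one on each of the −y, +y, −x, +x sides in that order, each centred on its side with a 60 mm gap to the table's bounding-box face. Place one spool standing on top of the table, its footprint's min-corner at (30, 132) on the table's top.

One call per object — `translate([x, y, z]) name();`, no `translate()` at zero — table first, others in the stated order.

table();
translate([178, -315, 0]) stool();
translate([178, 579, 0]) stool();
translate([-411, 132, 0]) stool();
translate([767, 132, 0]) stool();
translate([30, 132, 746]) spool();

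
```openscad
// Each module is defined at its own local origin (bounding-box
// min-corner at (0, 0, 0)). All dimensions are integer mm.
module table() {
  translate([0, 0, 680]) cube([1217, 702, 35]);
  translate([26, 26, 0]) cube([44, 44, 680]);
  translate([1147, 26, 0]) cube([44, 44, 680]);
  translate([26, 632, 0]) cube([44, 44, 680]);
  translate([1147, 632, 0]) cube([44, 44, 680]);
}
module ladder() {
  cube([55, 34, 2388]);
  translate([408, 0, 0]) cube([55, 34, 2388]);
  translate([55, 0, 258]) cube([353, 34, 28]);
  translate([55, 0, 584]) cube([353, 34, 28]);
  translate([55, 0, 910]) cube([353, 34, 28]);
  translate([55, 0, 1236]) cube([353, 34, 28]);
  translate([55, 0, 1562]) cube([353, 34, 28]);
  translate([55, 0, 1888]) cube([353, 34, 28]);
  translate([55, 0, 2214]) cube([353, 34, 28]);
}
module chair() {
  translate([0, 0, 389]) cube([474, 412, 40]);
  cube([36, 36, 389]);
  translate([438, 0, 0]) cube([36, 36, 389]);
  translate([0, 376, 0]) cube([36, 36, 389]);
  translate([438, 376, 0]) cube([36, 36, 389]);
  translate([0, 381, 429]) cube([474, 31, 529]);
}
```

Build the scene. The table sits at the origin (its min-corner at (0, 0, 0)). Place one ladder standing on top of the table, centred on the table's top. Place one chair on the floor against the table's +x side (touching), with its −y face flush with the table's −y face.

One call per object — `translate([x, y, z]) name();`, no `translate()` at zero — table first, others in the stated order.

table();
translate([377, 334, 715]) ladder();
translate([1217, 0, 0]) chair();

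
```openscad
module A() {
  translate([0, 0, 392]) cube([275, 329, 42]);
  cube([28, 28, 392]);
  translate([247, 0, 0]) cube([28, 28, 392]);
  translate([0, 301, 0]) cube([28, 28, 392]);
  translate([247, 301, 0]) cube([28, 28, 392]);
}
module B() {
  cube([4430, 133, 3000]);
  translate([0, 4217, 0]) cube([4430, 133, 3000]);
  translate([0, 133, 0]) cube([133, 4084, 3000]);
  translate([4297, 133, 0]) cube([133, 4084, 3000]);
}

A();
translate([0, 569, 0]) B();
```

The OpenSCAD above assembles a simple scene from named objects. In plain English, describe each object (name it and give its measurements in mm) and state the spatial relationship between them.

A is a four-legged stool. The seat is a 275×329×42 mm slab whose top surface is at z = 434 mm; four square legs, each 28×28 mm in cross-section, run from the floor (z = 0) to the underside of the seat, each flush with a corner of the seat.

B is a box-shaped house frame (walls only): outside footprint 4430×4350 mm, wall height 3000 mm, wall thickness 133 mm. The two y-facing walls run the full x-width; the two x-facing walls fit between the inner faces of the y-facing walls.

The house frame is on the floor beside the stool on its +y side.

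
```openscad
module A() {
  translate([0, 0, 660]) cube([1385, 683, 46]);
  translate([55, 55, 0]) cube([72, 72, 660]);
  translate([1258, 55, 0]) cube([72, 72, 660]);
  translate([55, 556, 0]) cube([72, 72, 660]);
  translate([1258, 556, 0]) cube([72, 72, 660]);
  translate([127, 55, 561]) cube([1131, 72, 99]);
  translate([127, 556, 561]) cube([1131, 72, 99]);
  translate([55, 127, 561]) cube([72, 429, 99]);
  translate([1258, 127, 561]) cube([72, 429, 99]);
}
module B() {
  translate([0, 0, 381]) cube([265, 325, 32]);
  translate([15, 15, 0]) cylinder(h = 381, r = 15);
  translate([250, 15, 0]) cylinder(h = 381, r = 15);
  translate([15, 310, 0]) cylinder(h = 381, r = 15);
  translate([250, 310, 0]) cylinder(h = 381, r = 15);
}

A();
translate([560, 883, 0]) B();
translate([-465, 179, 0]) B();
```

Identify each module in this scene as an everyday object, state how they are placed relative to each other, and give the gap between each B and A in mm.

A is a table. B is a stool. Two stools sit around the table at the +y, −x sides. The gap between each stool and the table is 200 mm.

Each stool's nearest face is 200 mm from the table's bounding box.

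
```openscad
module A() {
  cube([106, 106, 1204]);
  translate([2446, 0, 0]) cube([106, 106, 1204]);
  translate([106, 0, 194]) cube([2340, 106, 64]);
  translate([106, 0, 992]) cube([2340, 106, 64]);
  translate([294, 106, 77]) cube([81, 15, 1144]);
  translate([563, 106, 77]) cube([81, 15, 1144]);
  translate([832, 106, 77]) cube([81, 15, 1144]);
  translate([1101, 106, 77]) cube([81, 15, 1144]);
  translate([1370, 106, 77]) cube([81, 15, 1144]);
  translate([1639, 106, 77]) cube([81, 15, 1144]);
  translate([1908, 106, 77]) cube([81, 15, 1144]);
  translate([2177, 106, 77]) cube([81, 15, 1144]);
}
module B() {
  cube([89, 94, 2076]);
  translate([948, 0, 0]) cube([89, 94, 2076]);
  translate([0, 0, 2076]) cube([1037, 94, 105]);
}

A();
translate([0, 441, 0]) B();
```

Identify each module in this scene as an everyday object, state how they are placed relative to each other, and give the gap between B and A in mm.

A is a fence section. B is a door frame. The door frame is on the floor beside the fence section on its +y side. The gap between the door frame and the fence section is 320 mm.

The door frame's nearest face is 320 mm from the fence section's +y face.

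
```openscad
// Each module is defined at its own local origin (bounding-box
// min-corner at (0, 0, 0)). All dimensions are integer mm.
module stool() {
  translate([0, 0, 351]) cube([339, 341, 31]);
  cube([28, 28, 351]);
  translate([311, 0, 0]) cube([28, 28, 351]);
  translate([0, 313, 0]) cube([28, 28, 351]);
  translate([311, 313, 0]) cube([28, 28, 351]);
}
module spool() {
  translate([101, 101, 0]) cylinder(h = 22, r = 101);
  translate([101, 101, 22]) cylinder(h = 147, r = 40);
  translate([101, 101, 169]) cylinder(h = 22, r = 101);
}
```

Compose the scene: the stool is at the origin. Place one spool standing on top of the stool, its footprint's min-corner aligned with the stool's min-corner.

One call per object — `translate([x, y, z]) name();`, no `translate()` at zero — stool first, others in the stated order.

stool();
translate([0, 0, 382]) spool();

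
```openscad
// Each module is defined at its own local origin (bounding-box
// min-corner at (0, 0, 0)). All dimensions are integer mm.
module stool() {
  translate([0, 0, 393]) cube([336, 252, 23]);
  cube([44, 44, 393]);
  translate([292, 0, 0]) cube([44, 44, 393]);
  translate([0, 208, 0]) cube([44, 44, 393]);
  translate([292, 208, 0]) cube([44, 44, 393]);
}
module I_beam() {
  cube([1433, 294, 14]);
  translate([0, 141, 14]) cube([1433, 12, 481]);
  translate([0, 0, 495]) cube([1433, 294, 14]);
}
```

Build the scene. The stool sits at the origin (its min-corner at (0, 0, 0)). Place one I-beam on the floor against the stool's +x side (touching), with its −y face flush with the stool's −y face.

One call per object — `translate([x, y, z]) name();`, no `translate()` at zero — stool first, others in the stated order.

stool();
translate([336, 0, 0]) I_beam();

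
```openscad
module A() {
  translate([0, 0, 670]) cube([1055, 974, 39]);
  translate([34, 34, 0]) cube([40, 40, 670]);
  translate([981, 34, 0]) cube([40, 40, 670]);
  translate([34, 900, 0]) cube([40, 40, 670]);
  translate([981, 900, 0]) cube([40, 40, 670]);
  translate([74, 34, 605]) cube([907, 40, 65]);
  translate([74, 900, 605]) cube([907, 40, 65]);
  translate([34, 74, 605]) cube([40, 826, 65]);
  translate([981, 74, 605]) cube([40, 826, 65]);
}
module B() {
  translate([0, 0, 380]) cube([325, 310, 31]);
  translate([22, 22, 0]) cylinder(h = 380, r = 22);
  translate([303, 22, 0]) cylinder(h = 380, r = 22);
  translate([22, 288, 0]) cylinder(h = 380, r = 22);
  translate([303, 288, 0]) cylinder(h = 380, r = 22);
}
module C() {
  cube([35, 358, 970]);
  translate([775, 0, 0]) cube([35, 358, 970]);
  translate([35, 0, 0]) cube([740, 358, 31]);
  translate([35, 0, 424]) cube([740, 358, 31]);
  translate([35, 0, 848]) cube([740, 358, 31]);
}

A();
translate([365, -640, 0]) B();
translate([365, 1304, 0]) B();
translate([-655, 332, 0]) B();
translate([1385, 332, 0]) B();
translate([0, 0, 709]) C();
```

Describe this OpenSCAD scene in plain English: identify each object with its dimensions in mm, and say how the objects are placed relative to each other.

A is a rectangular dining table. The top is 1055×974×39 mm with its upper surface at z = 709 mm. It stands on four 40×40 mm square legs, each inset 34 mm from the nearest pair of top edges, running from the floor to the underside of the top. Four apron rails, 40 mm thick and 65 mm tall, run between adjacent legs with their top edges flush with the underside of the top and their outer faces flush with the legs' outer faces.

B is a four-legged stool. The seat is 325×310 mm, 31 mm thick, top at z = 411 mm. It stands on four round legs, each 44 mm in diameter, from z = 0 to the seat underside, each leg's axis is inset half a diameter from the nearest pair of seat edges (so the leg's bounding box is flush with the corner).

C is an open bookshelf. Two side panels, each 35 mm thick, 358 mm deep and 970 mm tall, stand 810 mm apart (outside-to-outside). Between them sit 3 shelves, each 31 mm thick and 358 mm deep, spanning the full gap between the sides. The bottom shelf rests on the floor (its underside at z = 0) and the clear gap between one shelf's top and the next shelf's underside is 393 mm.

Four stools sit around the table at the −y, +y, −x, +x sides. The bookshelf is on top of the table.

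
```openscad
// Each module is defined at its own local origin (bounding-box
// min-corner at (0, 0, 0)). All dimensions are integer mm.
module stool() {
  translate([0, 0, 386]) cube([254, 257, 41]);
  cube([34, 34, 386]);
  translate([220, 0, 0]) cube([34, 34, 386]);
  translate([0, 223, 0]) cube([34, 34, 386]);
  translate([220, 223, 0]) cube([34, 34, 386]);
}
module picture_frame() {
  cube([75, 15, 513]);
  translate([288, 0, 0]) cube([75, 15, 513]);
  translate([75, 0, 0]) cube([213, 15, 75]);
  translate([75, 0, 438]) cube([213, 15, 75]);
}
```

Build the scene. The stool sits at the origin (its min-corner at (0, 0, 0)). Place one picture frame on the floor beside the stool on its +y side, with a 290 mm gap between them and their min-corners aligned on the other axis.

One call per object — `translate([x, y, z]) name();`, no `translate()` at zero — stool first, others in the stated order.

stool();
translate([0, 547, 0]) picture_frame();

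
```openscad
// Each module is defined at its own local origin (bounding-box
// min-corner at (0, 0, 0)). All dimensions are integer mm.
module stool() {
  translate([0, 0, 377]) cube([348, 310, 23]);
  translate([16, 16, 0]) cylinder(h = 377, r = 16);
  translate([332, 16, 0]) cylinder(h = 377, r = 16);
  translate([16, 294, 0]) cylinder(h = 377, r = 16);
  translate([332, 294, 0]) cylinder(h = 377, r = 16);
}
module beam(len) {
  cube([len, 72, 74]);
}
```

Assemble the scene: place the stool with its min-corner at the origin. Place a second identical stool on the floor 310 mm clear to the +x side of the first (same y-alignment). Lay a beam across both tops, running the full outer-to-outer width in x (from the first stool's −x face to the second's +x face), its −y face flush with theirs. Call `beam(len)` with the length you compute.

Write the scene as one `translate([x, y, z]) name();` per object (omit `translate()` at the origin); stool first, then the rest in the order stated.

stool();
translate([658, 0, 0]) stool();
translate([0, 0, 400]) beam(1006);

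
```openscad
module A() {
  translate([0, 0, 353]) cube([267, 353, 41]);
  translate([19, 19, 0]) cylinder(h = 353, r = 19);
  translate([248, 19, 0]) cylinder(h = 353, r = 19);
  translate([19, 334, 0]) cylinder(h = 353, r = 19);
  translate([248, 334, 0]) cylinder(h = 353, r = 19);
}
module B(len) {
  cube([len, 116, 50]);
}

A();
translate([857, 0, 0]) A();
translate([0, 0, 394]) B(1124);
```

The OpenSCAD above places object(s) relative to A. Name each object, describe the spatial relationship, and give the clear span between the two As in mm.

A is a stool. B is a beam. A beam spans the tops of two stools. The clear span between the two stools is 590 mm.

Second stool starts at x = 857; first ends at x = 267; clear span = 857 − 267 = 590 mm.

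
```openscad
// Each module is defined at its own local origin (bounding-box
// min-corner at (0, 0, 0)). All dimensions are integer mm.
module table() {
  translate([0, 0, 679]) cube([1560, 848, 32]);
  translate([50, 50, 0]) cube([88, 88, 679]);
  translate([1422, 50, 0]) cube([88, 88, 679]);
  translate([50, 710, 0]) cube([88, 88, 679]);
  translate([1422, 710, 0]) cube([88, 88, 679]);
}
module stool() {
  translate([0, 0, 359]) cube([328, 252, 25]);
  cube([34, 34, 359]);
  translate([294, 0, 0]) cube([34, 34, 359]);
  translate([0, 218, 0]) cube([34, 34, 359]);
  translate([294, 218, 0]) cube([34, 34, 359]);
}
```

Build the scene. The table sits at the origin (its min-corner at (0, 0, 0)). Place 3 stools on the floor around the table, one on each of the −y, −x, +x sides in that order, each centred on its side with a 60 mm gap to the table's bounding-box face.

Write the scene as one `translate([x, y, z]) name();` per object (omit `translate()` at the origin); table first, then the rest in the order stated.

table();
translate([616, -312, 0]) stool();
translate([-388, 298, 0]) stool();
translate([1620, 298, 0]) stool();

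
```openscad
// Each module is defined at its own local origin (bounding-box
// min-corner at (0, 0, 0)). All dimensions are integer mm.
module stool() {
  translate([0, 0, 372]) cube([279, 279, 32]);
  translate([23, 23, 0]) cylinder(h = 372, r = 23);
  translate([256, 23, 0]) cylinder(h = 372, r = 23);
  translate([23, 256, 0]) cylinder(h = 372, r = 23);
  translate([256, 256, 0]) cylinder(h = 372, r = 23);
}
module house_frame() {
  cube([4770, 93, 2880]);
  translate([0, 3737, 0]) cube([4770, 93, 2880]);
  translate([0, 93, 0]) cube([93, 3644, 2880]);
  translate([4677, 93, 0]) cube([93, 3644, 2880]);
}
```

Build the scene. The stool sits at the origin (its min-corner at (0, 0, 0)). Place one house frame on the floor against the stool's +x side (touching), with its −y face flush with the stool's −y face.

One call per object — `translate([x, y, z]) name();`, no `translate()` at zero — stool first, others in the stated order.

stool();
translate([279, 0, 0]) house_frame();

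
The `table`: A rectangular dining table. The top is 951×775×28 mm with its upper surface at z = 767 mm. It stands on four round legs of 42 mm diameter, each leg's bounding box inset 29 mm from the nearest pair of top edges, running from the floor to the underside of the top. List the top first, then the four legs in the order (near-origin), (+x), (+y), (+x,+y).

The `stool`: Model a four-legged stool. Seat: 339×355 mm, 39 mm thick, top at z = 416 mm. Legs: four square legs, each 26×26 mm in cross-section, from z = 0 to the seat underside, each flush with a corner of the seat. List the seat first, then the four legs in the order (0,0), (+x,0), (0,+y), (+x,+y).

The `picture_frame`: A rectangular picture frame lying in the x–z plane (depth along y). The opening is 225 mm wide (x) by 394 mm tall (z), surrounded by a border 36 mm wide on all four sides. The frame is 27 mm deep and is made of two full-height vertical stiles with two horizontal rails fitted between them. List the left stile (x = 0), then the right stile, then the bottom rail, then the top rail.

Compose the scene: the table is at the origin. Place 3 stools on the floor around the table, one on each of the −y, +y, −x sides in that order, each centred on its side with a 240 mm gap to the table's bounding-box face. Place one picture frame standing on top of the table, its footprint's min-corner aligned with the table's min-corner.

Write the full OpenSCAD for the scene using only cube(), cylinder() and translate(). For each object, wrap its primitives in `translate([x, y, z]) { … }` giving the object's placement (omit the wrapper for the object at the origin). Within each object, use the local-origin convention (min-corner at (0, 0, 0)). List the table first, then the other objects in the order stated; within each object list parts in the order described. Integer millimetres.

translate([0, 0, 739]) cube([951, 775, 28]);
translate([50, 50, 0]) cylinder(h = 739, r = 21);
translate([901, 50, 0]) cylinder(h = 739, r = 21);
translate([50, 725, 0]) cylinder(h = 739, r = 21);
translate([901, 725, 0]) cylinder(h = 739, r = 21);
translate([306, -595, 0]) {
  translate([0, 0, 377]) cube([339, 355, 39]);
  cube([26, 26, 377]);
  translate([313, 0, 0]) cube([26, 26, 377]);
  translate([0, 329, 0]) cube([26, 26, 377]);
  translate([313, 329, 0]) cube([26, 26, 377]);
}
translate([306, 1015, 0]) {
  translate([0, 0, 377]) cube([339, 355, 39]);
  cube([26, 26, 377]);
  translate([313, 0, 0]) cube([26, 26, 377]);
  translate([0, 329, 0]) cube([26, 26, 377]);
  translate([313, 329, 0]) cube([26, 26, 377]);
}
translate([-579, 210, 0]) {
  translate([0, 0, 377]) cube([339, 355, 39]);
  cube([26, 26, 377]);
  translate([313, 0, 0]) cube([26, 26, 377]);
  translate([0, 329, 0]) cube([26, 26, 377]);
  translate([313, 329, 0]) cube([26, 26, 377]);
}
translate([0, 0, 767]) {
  cube([36, 27, 466]);
  translate([261, 0, 0]) cube([36, 27, 466]);
  translate([36, 0, 0]) cube([225, 27, 36]);
  translate([36, 0, 430]) cube([225, 27, 36]);
}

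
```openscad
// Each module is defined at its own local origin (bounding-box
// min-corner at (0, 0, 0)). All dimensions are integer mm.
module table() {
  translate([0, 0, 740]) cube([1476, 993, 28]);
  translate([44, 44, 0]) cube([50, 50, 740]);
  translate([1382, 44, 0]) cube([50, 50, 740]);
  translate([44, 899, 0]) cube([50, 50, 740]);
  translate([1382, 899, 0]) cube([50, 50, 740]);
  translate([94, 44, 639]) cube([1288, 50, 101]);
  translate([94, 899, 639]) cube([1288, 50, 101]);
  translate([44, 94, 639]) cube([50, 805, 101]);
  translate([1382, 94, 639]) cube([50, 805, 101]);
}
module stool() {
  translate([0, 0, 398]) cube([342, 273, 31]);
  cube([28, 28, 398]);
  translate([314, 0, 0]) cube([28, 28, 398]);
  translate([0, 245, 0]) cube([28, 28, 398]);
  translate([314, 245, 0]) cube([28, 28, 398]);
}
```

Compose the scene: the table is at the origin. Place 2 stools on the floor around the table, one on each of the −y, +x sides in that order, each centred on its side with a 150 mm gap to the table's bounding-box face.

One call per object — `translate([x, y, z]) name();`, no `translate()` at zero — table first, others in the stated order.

table();
translate([567, -423, 0]) stool();
translate([1626, 360, 0]) stool();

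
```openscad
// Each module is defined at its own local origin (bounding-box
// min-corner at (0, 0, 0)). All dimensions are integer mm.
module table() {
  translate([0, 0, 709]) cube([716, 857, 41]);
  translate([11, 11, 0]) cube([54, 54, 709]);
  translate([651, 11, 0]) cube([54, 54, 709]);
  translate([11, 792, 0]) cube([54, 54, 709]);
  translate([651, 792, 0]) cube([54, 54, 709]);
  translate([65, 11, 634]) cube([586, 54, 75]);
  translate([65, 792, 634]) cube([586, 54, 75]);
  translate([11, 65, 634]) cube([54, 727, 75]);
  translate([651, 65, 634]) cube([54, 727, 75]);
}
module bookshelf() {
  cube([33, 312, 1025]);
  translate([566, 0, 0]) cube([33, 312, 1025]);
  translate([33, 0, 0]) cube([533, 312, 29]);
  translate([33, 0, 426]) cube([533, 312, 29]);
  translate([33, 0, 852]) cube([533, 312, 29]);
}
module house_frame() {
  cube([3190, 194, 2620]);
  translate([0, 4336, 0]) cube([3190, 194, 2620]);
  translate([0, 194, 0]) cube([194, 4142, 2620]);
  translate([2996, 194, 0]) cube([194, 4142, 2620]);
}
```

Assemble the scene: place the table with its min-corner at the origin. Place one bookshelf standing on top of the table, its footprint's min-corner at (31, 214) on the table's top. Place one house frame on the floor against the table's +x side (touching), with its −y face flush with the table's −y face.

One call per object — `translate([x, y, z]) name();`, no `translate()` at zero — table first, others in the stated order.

table();
translate([31, 214, 750]) bookshelf();
translate([716, 0, 0]) house_frame();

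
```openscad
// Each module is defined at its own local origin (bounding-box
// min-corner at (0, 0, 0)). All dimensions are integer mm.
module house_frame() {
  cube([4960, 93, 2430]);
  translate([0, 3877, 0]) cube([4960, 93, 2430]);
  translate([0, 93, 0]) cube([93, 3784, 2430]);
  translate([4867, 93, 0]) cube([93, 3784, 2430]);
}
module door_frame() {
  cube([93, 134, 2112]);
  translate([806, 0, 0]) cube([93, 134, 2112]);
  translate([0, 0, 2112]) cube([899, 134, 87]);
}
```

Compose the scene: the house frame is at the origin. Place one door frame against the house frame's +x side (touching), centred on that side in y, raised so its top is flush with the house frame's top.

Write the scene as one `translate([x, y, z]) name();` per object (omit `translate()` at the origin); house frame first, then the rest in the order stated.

house_frame();
translate([4960, 1918, 231]) door_frame();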